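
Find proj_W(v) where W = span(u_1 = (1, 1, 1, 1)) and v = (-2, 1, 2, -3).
proj_W(v) = (-1/2, -1/2, -1/2, -1/2)

Set up U = [u_1 | ... | u_1] ∈ R^(4×1). The projector onto W = col(U) is P = U (U^T U)^(-1) U^T.
Compute U^T U =
  [4],
and U^T v = (-2).
Solve U^T U · c = U^T v for the coefficients: c = (-1/2). The projection is proj_W(v) = U c.
Check: (v - proj_W(v)) · u_1 = 0  (should be 0).
Result: proj_W(v) = (-1/2, -1/2, -1/2, -1/2).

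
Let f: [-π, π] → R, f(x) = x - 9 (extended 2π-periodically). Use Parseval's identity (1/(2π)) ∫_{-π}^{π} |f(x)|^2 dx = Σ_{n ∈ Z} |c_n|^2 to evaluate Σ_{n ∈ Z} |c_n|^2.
Σ |c_n|^2 = π^2/3 + 81

Expand and integrate term by term over [-π, π]:
  ∫ (x)^2 dx = 1·(2π^3/3); ∫ 2·1·(-9)·x dx = 0 (odd integrand); ∫ (-9)^2 dx = 81·2π.
So (1/(2π)) ∫_{-π}^{π} (x - 9)^2 dx = 1π^2/3 + 81 = π^2/3 + 81.
Parseval ⇒ Σ |c_n|^2 = π^2/3 + 81.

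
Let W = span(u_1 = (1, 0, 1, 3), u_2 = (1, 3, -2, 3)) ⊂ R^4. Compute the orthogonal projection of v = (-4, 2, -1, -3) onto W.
proj_W(v) = (-25/21, 19/21, -44/21, -25/7)

Set up U = [u_1 | ... | u_2] ∈ R^(4×2). The projector onto W = col(U) is P = U (U^T U)^(-1) U^T.
Compute U^T U =
  [11, 8]
  [8, 23],
and U^T v = (-14, -5).
Solve U^T U · c = U^T v for the coefficients: c = (-94/63, 19/63). The projection is proj_W(v) = U c.
Check: (v - proj_W(v)) · u_1 = 0  (should be 0).
Check: (v - proj_W(v)) · u_2 = 0  (should be 0).
Result: proj_W(v) = (-25/21, 19/21, -44/21, -25/7).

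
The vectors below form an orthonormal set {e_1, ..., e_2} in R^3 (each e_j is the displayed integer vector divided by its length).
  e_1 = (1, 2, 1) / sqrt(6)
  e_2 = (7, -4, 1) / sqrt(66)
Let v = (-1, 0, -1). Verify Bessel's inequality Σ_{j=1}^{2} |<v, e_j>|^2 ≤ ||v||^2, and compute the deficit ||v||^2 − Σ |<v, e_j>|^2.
Σ |<v, e_j>|^2 = 18/11; ||v||^2 = 2; deficit = 4/11

Write each e_j = u_j / sqrt(<u_j, u_j>) where u_j is the displayed integer vector. Then <v, e_j> = <v, u_j> / sqrt(<u_j, u_j>), so |<v, e_j>|^2 = <v, u_j>^2 / <u_j, u_j>.
Coefficients: <v, e_1> = -2/sqrt(6), <v, e_2> = -8/sqrt(66).
Square and sum: Σ |<v, e_j>|^2 = 18/11.
Compute ||v||^2 = v·v = 2.
Deficit = 2 − 18/11 = 4/11 ≥ 0, confirming Bessel's inequality. (The deficit equals ||v − Σ <v,e_j> e_j||^2, the squared distance from v to span{e_j}.)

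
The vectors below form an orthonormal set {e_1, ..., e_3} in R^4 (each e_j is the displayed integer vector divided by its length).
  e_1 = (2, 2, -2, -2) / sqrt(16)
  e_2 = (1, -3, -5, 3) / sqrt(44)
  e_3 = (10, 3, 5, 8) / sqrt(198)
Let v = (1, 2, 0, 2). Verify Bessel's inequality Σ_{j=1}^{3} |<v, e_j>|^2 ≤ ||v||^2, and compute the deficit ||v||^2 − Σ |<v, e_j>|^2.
Σ |<v, e_j>|^2 = 49/9; ||v||^2 = 9; deficit = 32/9

Write each e_j = u_j / sqrt(<u_j, u_j>) where u_j is the displayed integer vector. Then <v, e_j> = <v, u_j> / sqrt(<u_j, u_j>), so |<v, e_j>|^2 = <v, u_j>^2 / <u_j, u_j>.
Coefficients: <v, e_1> = 2/sqrt(16), <v, e_2> = 1/sqrt(44), <v, e_3> = 32/sqrt(198).
Square and sum: Σ |<v, e_j>|^2 = 49/9.
Compute ||v||^2 = v·v = 9.
Deficit = 9 − 49/9 = 32/9 ≥ 0, confirming Bessel's inequality. (The deficit equals ||v − Σ <v,e_j> e_j||^2, the squared distance from v to span{e_j}.)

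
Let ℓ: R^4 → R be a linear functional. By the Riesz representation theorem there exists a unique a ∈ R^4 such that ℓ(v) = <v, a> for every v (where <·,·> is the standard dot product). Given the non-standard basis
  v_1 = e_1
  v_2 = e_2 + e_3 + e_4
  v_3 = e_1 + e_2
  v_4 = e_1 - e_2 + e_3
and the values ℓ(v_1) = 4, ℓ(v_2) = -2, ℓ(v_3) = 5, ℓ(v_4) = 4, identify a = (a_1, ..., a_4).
a = (4, 1, 1, -4)

Write a = (a_1, ..., a_4) in the standard basis. For each basis vector v_i, ℓ(v_i) = <v_i, a> is a linear equation in the a_j's. Collect the n equations into a matrix system V a = ℓ, where row i of V is v_i (expressed in the standard basis). Since V is invertible (lower-triangular with 1s on the diagonal, up to permutation), solve by back-substitution:
  V =
[[1, 0, 0, 0],
 [0, 1, 1, 1],
 [1, 1, 0, 0],
 [1, -1, 1, 0]]
  V a = (4, -2, 5, 4)
Solving gives a = (4, 1, 1, -4).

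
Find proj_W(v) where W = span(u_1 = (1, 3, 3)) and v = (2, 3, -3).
proj_W(v) = (2/19, 6/19, 6/19)

Set up U = [u_1 | ... | u_1] ∈ R^(3×1). The projector onto W = col(U) is P = U (U^T U)^(-1) U^T.
Compute U^T U =
  [19],
and U^T v = (2).
Solve U^T U · c = U^T v for the coefficients: c = (2/19). The projection is proj_W(v) = U c.
Check: (v - proj_W(v)) · u_1 = 0  (should be 0).
Result: proj_W(v) = (2/19, 6/19, 6/19).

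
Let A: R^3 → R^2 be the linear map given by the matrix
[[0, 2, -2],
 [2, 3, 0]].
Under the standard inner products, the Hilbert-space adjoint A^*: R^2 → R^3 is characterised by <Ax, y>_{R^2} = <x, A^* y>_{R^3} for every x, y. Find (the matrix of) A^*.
A^* = A^T =
[[0, 2],
 [2, 3],
 [-2, 0]]

For real matrices with standard dot products, the defining identity <Ax, y> = <x, A^* y> gives (Ax)^T y = x^T (A^*) y, i.e. x^T A^T y = x^T (A^*) y. Since this holds for all x, y, we must have A^* = A^T. Therefore
A^* =
[[0, 2],
 [2, 3],
 [-2, 0]].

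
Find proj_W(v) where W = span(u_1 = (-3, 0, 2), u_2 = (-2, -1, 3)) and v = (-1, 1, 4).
proj_W(v) = (-34/19, -37/38, 107/38)

Set up U = [u_1 | ... | u_2] ∈ R^(3×2). The projector onto W = col(U) is P = U (U^T U)^(-1) U^T.
Compute U^T U =
  [13, 12]
  [12, 14],
and U^T v = (11, 13).
Solve U^T U · c = U^T v for the coefficients: c = (-1/19, 37/38). The projection is proj_W(v) = U c.
Check: (v - proj_W(v)) · u_1 = 0  (should be 0).
Check: (v - proj_W(v)) · u_2 = 0  (should be 0).
Result: proj_W(v) = (-34/19, -37/38, 107/38).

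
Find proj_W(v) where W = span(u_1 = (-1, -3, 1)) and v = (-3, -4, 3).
proj_W(v) = (-18/11, -54/11, 18/11)

Set up U = [u_1 | ... | u_1] ∈ R^(3×1). The projector onto W = col(U) is P = U (U^T U)^(-1) U^T.
Compute U^T U =
  [11],
and U^T v = (18).
Solve U^T U · c = U^T v for the coefficients: c = (18/11). The projection is proj_W(v) = U c.
Check: (v - proj_W(v)) · u_1 = 0  (should be 0).
Result: proj_W(v) = (-18/11, -54/11, 18/11).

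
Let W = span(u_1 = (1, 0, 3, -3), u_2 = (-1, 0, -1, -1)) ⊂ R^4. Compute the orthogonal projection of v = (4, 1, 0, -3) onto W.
proj_W(v) = (11/14, 0, 15/7, -27/14)

Set up U = [u_1 | ... | u_2] ∈ R^(4×2). The projector onto W = col(U) is P = U (U^T U)^(-1) U^T.
Compute U^T U =
  [19, -1]
  [-1, 3],
and U^T v = (13, -1).
Solve U^T U · c = U^T v for the coefficients: c = (19/28, -3/28). The projection is proj_W(v) = U c.
Check: (v - proj_W(v)) · u_1 = 0  (should be 0).
Check: (v - proj_W(v)) · u_2 = 0  (should be 0).
Result: proj_W(v) = (11/14, 0, 15/7, -27/14).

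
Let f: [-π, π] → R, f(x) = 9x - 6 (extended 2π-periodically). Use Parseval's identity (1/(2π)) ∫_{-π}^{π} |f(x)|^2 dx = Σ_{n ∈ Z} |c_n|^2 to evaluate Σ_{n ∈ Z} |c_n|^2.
Σ |c_n|^2 = 27π^2 + 36

Expand and integrate term by term over [-π, π]:
  ∫ (9x)^2 dx = 81·(2π^3/3); ∫ 2·9·(-6)·x dx = 0 (odd integrand); ∫ (-6)^2 dx = 36·2π.
So (1/(2π)) ∫_{-π}^{π} (9x - 6)^2 dx = 81π^2/3 + 36 = 27π^2 + 36.
Parseval ⇒ Σ |c_n|^2 = 27π^2 + 36.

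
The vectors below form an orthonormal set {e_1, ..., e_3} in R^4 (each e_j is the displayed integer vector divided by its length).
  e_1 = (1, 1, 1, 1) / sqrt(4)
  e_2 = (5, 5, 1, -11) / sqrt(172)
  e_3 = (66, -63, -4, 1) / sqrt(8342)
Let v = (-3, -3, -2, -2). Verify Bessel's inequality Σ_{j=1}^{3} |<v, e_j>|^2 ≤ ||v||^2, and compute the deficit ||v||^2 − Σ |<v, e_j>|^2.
Σ |<v, e_j>|^2 = 4963/194; ||v||^2 = 26; deficit = 81/194

Write each e_j = u_j / sqrt(<u_j, u_j>) where u_j is the displayed integer vector. Then <v, e_j> = <v, u_j> / sqrt(<u_j, u_j>), so |<v, e_j>|^2 = <v, u_j>^2 / <u_j, u_j>.
Coefficients: <v, e_1> = -10/sqrt(4), <v, e_2> = -10/sqrt(172), <v, e_3> = -3/sqrt(8342).
Square and sum: Σ |<v, e_j>|^2 = 4963/194.
Compute ||v||^2 = v·v = 26.
Deficit = 26 − 4963/194 = 81/194 ≥ 0, confirming Bessel's inequality. (The deficit equals ||v − Σ <v,e_j> e_j||^2, the squared distance from v to span{e_j}.)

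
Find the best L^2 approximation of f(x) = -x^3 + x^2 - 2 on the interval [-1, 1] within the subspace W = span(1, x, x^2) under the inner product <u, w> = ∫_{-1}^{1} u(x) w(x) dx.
g(x) = x^2 - 3*x/5 - 2

The best approximation g ∈ W is the orthogonal projection of f onto W. Writing g = a_0 + a_1 x + a_2 x^2, the coefficients solve the normal equations G · a = b where
  G_{ij} = <φ_i, φ_j> and b_i = <f, φ_i>, with φ_0 = 1, φ_1 = x, φ_2 = x^2.
G =
  [2, 0, 2/3]
  [0, 2/3, 0]
  [2/3, 0, 2/5],
b = (-10/3, -2/5, -14/15).
Solving gives a_0 = -2, a_1 = -3/5, a_2 = 1, so
  g(x) = x^2 - 3*x/5 - 2.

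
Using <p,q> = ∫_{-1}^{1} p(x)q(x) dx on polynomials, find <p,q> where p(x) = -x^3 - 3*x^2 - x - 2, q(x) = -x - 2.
<p,q> = 196/15

Expand the product: p(x)·q(x) = x^4 + 5*x^3 + 7*x^2 + 4*x + 4.
∫_{-1}^{1} of each monomial x^k gives [2/(k+1) if k even, 0 if k odd]. Integrating term-by-term (or equivalently evaluating the antiderivative F(x) = x^5/5 + 5*x^4/4 + 7*x^3/3 + 2*x^2 + 4*x at the endpoints):
  F(1) − F(−1) = 587/60 − (-197/60) = 196/15.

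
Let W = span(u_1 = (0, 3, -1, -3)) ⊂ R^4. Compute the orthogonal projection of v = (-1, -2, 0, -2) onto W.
proj_W(v) = (0, 0, 0, 0)

Set up U = [u_1 | ... | u_1] ∈ R^(4×1). The projector onto W = col(U) is P = U (U^T U)^(-1) U^T.
Compute U^T U =
  [19],
and U^T v = (0).
Solve U^T U · c = U^T v for the coefficients: c = (0). The projection is proj_W(v) = U c.
Check: (v - proj_W(v)) · u_1 = 0  (should be 0).
Result: proj_W(v) = (0, 0, 0, 0).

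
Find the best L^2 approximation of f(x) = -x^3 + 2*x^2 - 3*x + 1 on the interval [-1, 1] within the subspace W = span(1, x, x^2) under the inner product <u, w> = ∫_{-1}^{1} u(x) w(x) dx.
g(x) = 2*x^2 - 18*x/5 + 1

The best approximation g ∈ W is the orthogonal projection of f onto W. Writing g = a_0 + a_1 x + a_2 x^2, the coefficients solve the normal equations G · a = b where
  G_{ij} = <φ_i, φ_j> and b_i = <f, φ_i>, with φ_0 = 1, φ_1 = x, φ_2 = x^2.
G =
  [2, 0, 2/3]
  [0, 2/3, 0]
  [2/3, 0, 2/5],
b = (10/3, -12/5, 22/15).
Solving gives a_0 = 1, a_1 = -18/5, a_2 = 2, so
  g(x) = 2*x^2 - 18*x/5 + 1.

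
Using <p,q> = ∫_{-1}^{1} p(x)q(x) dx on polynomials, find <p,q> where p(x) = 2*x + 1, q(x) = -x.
<p,q> = -4/3

Expand the product: p(x)·q(x) = -2*x^2 - x.
∫_{-1}^{1} of each monomial x^k gives [2/(k+1) if k even, 0 if k odd]. Integrating term-by-term (or equivalently evaluating the antiderivative F(x) = -2*x^3/3 - x^2/2 at the endpoints):
  F(1) − F(−1) = -7/6 − (1/6) = -4/3.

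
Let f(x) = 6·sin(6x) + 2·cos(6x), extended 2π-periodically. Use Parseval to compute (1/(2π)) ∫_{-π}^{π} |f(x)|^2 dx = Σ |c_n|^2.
Σ |c_n|^2 = 20

Expand |f|^2 and use orthogonality of {sin(nx), cos(mx)} on [-π, π]:
  ∫_{-π}^{π} sin(nx)^2 dx = π, ∫ cos(mx)^2 dx = π, and cross terms integrate to 0.
So ∫_{-π}^{π} f(x)^2 dx = 6^2 · π + 2^2 · π = (36 + 4)π.
Divide by 2π: (36 + 4)/2 = 20.
By Parseval, this equals Σ |c_n|^2.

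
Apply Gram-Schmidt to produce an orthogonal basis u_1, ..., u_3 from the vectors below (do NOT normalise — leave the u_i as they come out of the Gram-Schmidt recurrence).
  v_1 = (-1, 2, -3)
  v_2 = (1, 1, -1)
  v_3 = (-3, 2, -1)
Orthogonal basis:
  u_1 = (-1, 2, -3)
  u_2 = (9/7, 3/7, -1/7)
  u_3 = (-4/13, 16/13, 12/13)

Apply the Gram-Schmidt recurrence
  u_1 = v_1
  u_i = v_i − Σ_{j<i} ((v_i · u_j) / (u_j · u_j)) · u_j.

Step by step this gives:
  u_1 = (-1, 2, -3)
  u_2 = (9/7, 3/7, -1/7)
  u_3 = (-4/13, 16/13, 12/13)

Orthogonality check:
  u_2 · u_1 = 0 (should be 0)
  u_3 · u_1 = 0 (should be 0)
  u_3 · u_2 = 0 (should be 0)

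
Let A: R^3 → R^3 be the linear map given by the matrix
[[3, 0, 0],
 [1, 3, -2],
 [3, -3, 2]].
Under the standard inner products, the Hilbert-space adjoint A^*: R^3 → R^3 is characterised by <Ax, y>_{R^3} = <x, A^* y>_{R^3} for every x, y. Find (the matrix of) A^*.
A^* = A^T =
[[3, 1, 3],
 [0, 3, -3],
 [0, -2, 2]]

For real matrices with standard dot products, the defining identity <Ax, y> = <x, A^* y> gives (Ax)^T y = x^T (A^*) y, i.e. x^T A^T y = x^T (A^*) y. Since this holds for all x, y, we must have A^* = A^T. Therefore
A^* =
[[3, 1, 3],
 [0, 3, -3],
 [0, -2, 2]].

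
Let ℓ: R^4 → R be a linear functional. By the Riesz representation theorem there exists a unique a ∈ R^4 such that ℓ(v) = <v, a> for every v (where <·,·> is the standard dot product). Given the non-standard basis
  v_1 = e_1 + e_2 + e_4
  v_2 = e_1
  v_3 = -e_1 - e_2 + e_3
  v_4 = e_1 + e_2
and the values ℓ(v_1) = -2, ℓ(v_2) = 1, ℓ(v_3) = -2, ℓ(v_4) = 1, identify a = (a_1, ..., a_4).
a = (1, 0, -1, -3)

Write a = (a_1, ..., a_4) in the standard basis. For each basis vector v_i, ℓ(v_i) = <v_i, a> is a linear equation in the a_j's. Collect the n equations into a matrix system V a = ℓ, where row i of V is v_i (expressed in the standard basis). Since V is invertible (lower-triangular with 1s on the diagonal, up to permutation), solve by back-substitution:
  V =
[[1, 1, 0, 1],
 [1, 0, 0, 0],
 [-1, -1, 1, 0],
 [1, 1, 0, 0]]
  V a = (-2, 1, -2, 1)
Solving gives a = (1, 0, -1, -3).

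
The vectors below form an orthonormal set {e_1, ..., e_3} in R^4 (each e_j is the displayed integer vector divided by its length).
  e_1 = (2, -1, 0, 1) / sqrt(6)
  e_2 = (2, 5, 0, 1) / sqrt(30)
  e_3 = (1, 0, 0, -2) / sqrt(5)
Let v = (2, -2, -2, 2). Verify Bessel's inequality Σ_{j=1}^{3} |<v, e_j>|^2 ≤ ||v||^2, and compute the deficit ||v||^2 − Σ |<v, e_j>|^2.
Σ |<v, e_j>|^2 = 12; ||v||^2 = 16; deficit = 4

Write each e_j = u_j / sqrt(<u_j, u_j>) where u_j is the displayed integer vector. Then <v, e_j> = <v, u_j> / sqrt(<u_j, u_j>), so |<v, e_j>|^2 = <v, u_j>^2 / <u_j, u_j>.
Coefficients: <v, e_1> = 8/sqrt(6), <v, e_2> = -4/sqrt(30), <v, e_3> = -2/sqrt(5).
Square and sum: Σ |<v, e_j>|^2 = 12.
Compute ||v||^2 = v·v = 16.
Deficit = 16 − 12 = 4 ≥ 0, confirming Bessel's inequality. (The deficit equals ||v − Σ <v,e_j> e_j||^2, the squared distance from v to span{e_j}.)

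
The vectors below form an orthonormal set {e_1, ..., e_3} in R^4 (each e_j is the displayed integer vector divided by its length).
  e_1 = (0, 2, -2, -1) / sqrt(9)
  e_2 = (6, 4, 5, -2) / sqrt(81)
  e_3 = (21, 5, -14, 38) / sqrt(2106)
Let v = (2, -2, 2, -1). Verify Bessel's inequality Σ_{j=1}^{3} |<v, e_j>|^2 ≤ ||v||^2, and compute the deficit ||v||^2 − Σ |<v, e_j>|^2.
Σ |<v, e_j>|^2 = 119/13; ||v||^2 = 13; deficit = 50/13

Write each e_j = u_j / sqrt(<u_j, u_j>) where u_j is the displayed integer vector. Then <v, e_j> = <v, u_j> / sqrt(<u_j, u_j>), so |<v, e_j>|^2 = <v, u_j>^2 / <u_j, u_j>.
Coefficients: <v, e_1> = -7/sqrt(9), <v, e_2> = 16/sqrt(81), <v, e_3> = -34/sqrt(2106).
Square and sum: Σ |<v, e_j>|^2 = 119/13.
Compute ||v||^2 = v·v = 13.
Deficit = 13 − 119/13 = 50/13 ≥ 0, confirming Bessel's inequality. (The deficit equals ||v − Σ <v,e_j> e_j||^2, the squared distance from v to span{e_j}.)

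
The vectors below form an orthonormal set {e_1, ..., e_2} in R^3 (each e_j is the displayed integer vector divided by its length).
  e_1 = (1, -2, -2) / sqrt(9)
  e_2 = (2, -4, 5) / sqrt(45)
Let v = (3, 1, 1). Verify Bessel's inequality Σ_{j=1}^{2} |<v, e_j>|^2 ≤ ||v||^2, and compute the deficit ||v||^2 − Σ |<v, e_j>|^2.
Σ |<v, e_j>|^2 = 6/5; ||v||^2 = 11; deficit = 49/5

Write each e_j = u_j / sqrt(<u_j, u_j>) where u_j is the displayed integer vector. Then <v, e_j> = <v, u_j> / sqrt(<u_j, u_j>), so |<v, e_j>|^2 = <v, u_j>^2 / <u_j, u_j>.
Coefficients: <v, e_1> = -1/sqrt(9), <v, e_2> = 7/sqrt(45).
Square and sum: Σ |<v, e_j>|^2 = 6/5.
Compute ||v||^2 = v·v = 11.
Deficit = 11 − 6/5 = 49/5 ≥ 0, confirming Bessel's inequality. (The deficit equals ||v − Σ <v,e_j> e_j||^2, the squared distance from v to span{e_j}.)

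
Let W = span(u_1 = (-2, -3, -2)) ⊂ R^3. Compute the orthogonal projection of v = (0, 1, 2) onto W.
proj_W(v) = (14/17, 21/17, 14/17)

Set up U = [u_1 | ... | u_1] ∈ R^(3×1). The projector onto W = col(U) is P = U (U^T U)^(-1) U^T.
Compute U^T U =
  [17],
and U^T v = (-7).
Solve U^T U · c = U^T v for the coefficients: c = (-7/17). The projection is proj_W(v) = U c.
Check: (v - proj_W(v)) · u_1 = 0  (should be 0).
Result: proj_W(v) = (14/17, 21/17, 14/17).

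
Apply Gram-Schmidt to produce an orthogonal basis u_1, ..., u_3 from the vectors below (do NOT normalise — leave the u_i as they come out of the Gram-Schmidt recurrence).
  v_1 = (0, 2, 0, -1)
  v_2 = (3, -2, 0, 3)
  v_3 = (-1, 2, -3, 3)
Orthogonal basis:
  u_1 = (0, 2, 0, -1)
  u_2 = (3, 4/5, 0, 8/5)
  u_3 = (-112/61, 84/61, -3, 168/61)

Apply the Gram-Schmidt recurrence
  u_1 = v_1
  u_i = v_i − Σ_{j<i} ((v_i · u_j) / (u_j · u_j)) · u_j.

Step by step this gives:
  u_1 = (0, 2, 0, -1)
  u_2 = (3, 4/5, 0, 8/5)
  u_3 = (-112/61, 84/61, -3, 168/61)

Orthogonality check:
  u_2 · u_1 = 0 (should be 0)
  u_3 · u_1 = 0 (should be 0)
  u_3 · u_2 = 0 (should be 0)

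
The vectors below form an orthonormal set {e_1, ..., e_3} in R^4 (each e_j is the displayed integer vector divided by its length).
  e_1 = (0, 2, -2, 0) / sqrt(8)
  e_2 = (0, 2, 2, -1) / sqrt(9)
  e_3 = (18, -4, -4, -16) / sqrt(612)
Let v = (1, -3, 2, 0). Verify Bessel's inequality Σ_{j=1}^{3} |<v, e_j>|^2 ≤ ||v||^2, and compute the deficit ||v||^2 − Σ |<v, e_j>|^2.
Σ |<v, e_j>|^2 = 467/34; ||v||^2 = 14; deficit = 9/34

Write each e_j = u_j / sqrt(<u_j, u_j>) where u_j is the displayed integer vector. Then <v, e_j> = <v, u_j> / sqrt(<u_j, u_j>), so |<v, e_j>|^2 = <v, u_j>^2 / <u_j, u_j>.
Coefficients: <v, e_1> = -10/sqrt(8), <v, e_2> = -2/sqrt(9), <v, e_3> = 22/sqrt(612).
Square and sum: Σ |<v, e_j>|^2 = 467/34.
Compute ||v||^2 = v·v = 14.
Deficit = 14 − 467/34 = 9/34 ≥ 0, confirming Bessel's inequality. (The deficit equals ||v − Σ <v,e_j> e_j||^2, the squared distance from v to span{e_j}.)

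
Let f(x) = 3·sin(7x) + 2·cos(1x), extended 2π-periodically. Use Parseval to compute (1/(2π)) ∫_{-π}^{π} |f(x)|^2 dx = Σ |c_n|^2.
Σ |c_n|^2 = 13/2

Expand |f|^2 and use orthogonality of {sin(nx), cos(mx)} on [-π, π]:
  ∫_{-π}^{π} sin(nx)^2 dx = π, ∫ cos(mx)^2 dx = π, and cross terms integrate to 0.
So ∫_{-π}^{π} f(x)^2 dx = 3^2 · π + 2^2 · π = (9 + 4)π.
Divide by 2π: (9 + 4)/2 = 13/2.
By Parseval, this equals Σ |c_n|^2.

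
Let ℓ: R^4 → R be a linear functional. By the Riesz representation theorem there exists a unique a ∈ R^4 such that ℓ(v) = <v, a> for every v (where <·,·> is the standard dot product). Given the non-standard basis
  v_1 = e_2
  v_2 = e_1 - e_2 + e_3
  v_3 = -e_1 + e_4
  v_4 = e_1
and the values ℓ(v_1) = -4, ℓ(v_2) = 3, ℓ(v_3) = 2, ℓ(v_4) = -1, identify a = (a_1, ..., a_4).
a = (-1, -4, 0, 1)

Write a = (a_1, ..., a_4) in the standard basis. For each basis vector v_i, ℓ(v_i) = <v_i, a> is a linear equation in the a_j's. Collect the n equations into a matrix system V a = ℓ, where row i of V is v_i (expressed in the standard basis). Since V is invertible (lower-triangular with 1s on the diagonal, up to permutation), solve by back-substitution:
  V =
[[0, 1, 0, 0],
 [1, -1, 1, 0],
 [-1, 0, 0, 1],
 [1, 0, 0, 0]]
  V a = (-4, 3, 2, -1)
Solving gives a = (-1, -4, 0, 1).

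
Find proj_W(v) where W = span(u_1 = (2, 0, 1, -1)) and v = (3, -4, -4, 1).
proj_W(v) = (1/3, 0, 1/6, -1/6)

Set up U = [u_1 | ... | u_1] ∈ R^(4×1). The projector onto W = col(U) is P = U (U^T U)^(-1) U^T.
Compute U^T U =
  [6],
and U^T v = (1).
Solve U^T U · c = U^T v for the coefficients: c = (1/6). The projection is proj_W(v) = U c.
Check: (v - proj_W(v)) · u_1 = 0  (should be 0).
Result: proj_W(v) = (1/3, 0, 1/6, -1/6).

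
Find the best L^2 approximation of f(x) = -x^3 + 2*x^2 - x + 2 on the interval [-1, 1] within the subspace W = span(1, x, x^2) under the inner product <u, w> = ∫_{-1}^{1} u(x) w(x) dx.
g(x) = 2*x^2 - 8*x/5 + 2

The best approximation g ∈ W is the orthogonal projection of f onto W. Writing g = a_0 + a_1 x + a_2 x^2, the coefficients solve the normal equations G · a = b where
  G_{ij} = <φ_i, φ_j> and b_i = <f, φ_i>, with φ_0 = 1, φ_1 = x, φ_2 = x^2.
G =
  [2, 0, 2/3]
  [0, 2/3, 0]
  [2/3, 0, 2/5],
b = (16/3, -16/15, 32/15).
Solving gives a_0 = 2, a_1 = -8/5, a_2 = 2, so
  g(x) = 2*x^2 - 8*x/5 + 2.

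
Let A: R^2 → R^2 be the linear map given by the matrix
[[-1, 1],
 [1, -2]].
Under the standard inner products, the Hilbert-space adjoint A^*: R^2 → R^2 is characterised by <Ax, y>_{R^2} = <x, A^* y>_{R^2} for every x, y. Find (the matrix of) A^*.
A^* = A^T =
[[-1, 1],
 [1, -2]]

For real matrices with standard dot products, the defining identity <Ax, y> = <x, A^* y> gives (Ax)^T y = x^T (A^*) y, i.e. x^T A^T y = x^T (A^*) y. Since this holds for all x, y, we must have A^* = A^T. Therefore
A^* =
[[-1, 1],
 [1, -2]].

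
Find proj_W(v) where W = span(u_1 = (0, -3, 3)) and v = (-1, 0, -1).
proj_W(v) = (0, 1/2, -1/2)

Set up U = [u_1 | ... | u_1] ∈ R^(3×1). The projector onto W = col(U) is P = U (U^T U)^(-1) U^T.
Compute U^T U =
  [18],
and U^T v = (-3).
Solve U^T U · c = U^T v for the coefficients: c = (-1/6). The projection is proj_W(v) = U c.
Check: (v - proj_W(v)) · u_1 = 0  (should be 0).
Result: proj_W(v) = (0, 1/2, -1/2).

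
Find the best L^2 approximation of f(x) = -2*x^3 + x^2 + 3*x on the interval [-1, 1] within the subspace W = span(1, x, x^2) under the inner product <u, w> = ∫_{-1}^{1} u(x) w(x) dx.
g(x) = x^2 + 9*x/5

The best approximation g ∈ W is the orthogonal projection of f onto W. Writing g = a_0 + a_1 x + a_2 x^2, the coefficients solve the normal equations G · a = b where
  G_{ij} = <φ_i, φ_j> and b_i = <f, φ_i>, with φ_0 = 1, φ_1 = x, φ_2 = x^2.
G =
  [2, 0, 2/3]
  [0, 2/3, 0]
  [2/3, 0, 2/5],
b = (2/3, 6/5, 2/5).
Solving gives a_0 = 0, a_1 = 9/5, a_2 = 1, so
  g(x) = x^2 + 9*x/5.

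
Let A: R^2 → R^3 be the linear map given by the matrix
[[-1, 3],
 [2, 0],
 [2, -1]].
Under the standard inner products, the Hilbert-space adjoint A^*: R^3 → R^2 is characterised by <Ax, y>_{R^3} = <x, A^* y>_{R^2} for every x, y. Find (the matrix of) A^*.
A^* = A^T =
[[-1, 2, 2],
 [3, 0, -1]]

For real matrices with standard dot products, the defining identity <Ax, y> = <x, A^* y> gives (Ax)^T y = x^T (A^*) y, i.e. x^T A^T y = x^T (A^*) y. Since this holds for all x, y, we must have A^* = A^T. Therefore
A^* =
[[-1, 2, 2],
 [3, 0, -1]].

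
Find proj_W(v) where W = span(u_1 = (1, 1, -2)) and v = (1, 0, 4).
proj_W(v) = (-7/6, -7/6, 7/3)

Set up U = [u_1 | ... | u_1] ∈ R^(3×1). The projector onto W = col(U) is P = U (U^T U)^(-1) U^T.
Compute U^T U =
  [6],
and U^T v = (-7).
Solve U^T U · c = U^T v for the coefficients: c = (-7/6). The projection is proj_W(v) = U c.
Check: (v - proj_W(v)) · u_1 = 0  (should be 0).
Result: proj_W(v) = (-7/6, -7/6, 7/3).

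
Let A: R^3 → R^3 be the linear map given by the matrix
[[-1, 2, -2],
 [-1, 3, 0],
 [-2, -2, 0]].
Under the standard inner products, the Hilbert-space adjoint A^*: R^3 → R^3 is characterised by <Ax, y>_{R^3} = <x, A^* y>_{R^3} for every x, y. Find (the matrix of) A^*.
A^* = A^T =
[[-1, -1, -2],
 [2, 3, -2],
 [-2, 0, 0]]

For real matrices with standard dot products, the defining identity <Ax, y> = <x, A^* y> gives (Ax)^T y = x^T (A^*) y, i.e. x^T A^T y = x^T (A^*) y. Since this holds for all x, y, we must have A^* = A^T. Therefore
A^* =
[[-1, -1, -2],
 [2, 3, -2],
 [-2, 0, 0]].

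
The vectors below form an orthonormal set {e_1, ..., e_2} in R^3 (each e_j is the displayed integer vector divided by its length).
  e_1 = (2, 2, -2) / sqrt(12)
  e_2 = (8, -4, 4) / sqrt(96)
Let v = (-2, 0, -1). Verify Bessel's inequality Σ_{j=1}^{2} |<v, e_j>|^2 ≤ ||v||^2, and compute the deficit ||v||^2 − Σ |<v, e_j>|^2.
Σ |<v, e_j>|^2 = 9/2; ||v||^2 = 5; deficit = 1/2

Write each e_j = u_j / sqrt(<u_j, u_j>) where u_j is the displayed integer vector. Then <v, e_j> = <v, u_j> / sqrt(<u_j, u_j>), so |<v, e_j>|^2 = <v, u_j>^2 / <u_j, u_j>.
Coefficients: <v, e_1> = -2/sqrt(12), <v, e_2> = -20/sqrt(96).
Square and sum: Σ |<v, e_j>|^2 = 9/2.
Compute ||v||^2 = v·v = 5.
Deficit = 5 − 9/2 = 1/2 ≥ 0, confirming Bessel's inequality. (The deficit equals ||v − Σ <v,e_j> e_j||^2, the squared distance from v to span{e_j}.)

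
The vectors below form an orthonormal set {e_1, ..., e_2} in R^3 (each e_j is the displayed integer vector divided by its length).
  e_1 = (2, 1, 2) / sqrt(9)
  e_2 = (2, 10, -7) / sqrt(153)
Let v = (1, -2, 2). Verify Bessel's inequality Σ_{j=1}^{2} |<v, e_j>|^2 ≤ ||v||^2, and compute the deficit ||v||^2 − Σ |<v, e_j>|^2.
Σ |<v, e_j>|^2 = 144/17; ||v||^2 = 9; deficit = 9/17

Write each e_j = u_j / sqrt(<u_j, u_j>) where u_j is the displayed integer vector. Then <v, e_j> = <v, u_j> / sqrt(<u_j, u_j>), so |<v, e_j>|^2 = <v, u_j>^2 / <u_j, u_j>.
Coefficients: <v, e_1> = 4/sqrt(9), <v, e_2> = -32/sqrt(153).
Square and sum: Σ |<v, e_j>|^2 = 144/17.
Compute ||v||^2 = v·v = 9.
Deficit = 9 − 144/17 = 9/17 ≥ 0, confirming Bessel's inequality. (The deficit equals ||v − Σ <v,e_j> e_j||^2, the squared distance from v to span{e_j}.)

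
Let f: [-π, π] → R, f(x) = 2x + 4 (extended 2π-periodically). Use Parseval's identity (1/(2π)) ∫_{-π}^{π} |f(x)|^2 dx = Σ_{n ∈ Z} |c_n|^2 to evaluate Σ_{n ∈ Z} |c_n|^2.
Σ |c_n|^2 = 4π^2/3 + 16

Expand and integrate term by term over [-π, π]:
  ∫ (2x)^2 dx = 4·(2π^3/3); ∫ 2·2·(4)·x dx = 0 (odd integrand); ∫ 4^2 dx = 16·2π.
So (1/(2π)) ∫_{-π}^{π} (2x + 4)^2 dx = 4π^2/3 + 16 = 4π^2/3 + 16.
Parseval ⇒ Σ |c_n|^2 = 4π^2/3 + 16.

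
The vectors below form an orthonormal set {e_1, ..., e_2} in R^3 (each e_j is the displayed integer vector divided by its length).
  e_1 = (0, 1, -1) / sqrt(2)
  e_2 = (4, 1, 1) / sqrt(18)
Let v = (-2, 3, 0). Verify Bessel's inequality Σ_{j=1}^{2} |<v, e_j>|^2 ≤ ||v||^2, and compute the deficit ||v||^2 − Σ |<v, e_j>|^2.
Σ |<v, e_j>|^2 = 53/9; ||v||^2 = 13; deficit = 64/9

Write each e_j = u_j / sqrt(<u_j, u_j>) where u_j is the displayed integer vector. Then <v, e_j> = <v, u_j> / sqrt(<u_j, u_j>), so |<v, e_j>|^2 = <v, u_j>^2 / <u_j, u_j>.
Coefficients: <v, e_1> = 3/sqrt(2), <v, e_2> = -5/sqrt(18).
Square and sum: Σ |<v, e_j>|^2 = 53/9.
Compute ||v||^2 = v·v = 13.
Deficit = 13 − 53/9 = 64/9 ≥ 0, confirming Bessel's inequality. (The deficit equals ||v − Σ <v,e_j> e_j||^2, the squared distance from v to span{e_j}.)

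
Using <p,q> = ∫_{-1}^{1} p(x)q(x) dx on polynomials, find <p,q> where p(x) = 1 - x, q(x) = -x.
<p,q> = 2/3

Expand the product: p(x)·q(x) = x^2 - x.
∫_{-1}^{1} of each monomial x^k gives [2/(k+1) if k even, 0 if k odd]. Integrating term-by-term (or equivalently evaluating the antiderivative F(x) = x^3/3 - x^2/2 at the endpoints):
  F(1) − F(−1) = -1/6 − (-5/6) = 2/3.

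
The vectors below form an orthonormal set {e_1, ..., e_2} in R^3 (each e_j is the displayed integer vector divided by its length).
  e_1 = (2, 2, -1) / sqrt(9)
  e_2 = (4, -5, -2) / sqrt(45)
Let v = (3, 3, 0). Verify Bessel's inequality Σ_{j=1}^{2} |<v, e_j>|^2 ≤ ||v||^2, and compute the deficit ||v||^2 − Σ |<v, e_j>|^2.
Σ |<v, e_j>|^2 = 81/5; ||v||^2 = 18; deficit = 9/5

Write each e_j = u_j / sqrt(<u_j, u_j>) where u_j is the displayed integer vector. Then <v, e_j> = <v, u_j> / sqrt(<u_j, u_j>), so |<v, e_j>|^2 = <v, u_j>^2 / <u_j, u_j>.
Coefficients: <v, e_1> = 12/sqrt(9), <v, e_2> = -3/sqrt(45).
Square and sum: Σ |<v, e_j>|^2 = 81/5.
Compute ||v||^2 = v·v = 18.
Deficit = 18 − 81/5 = 9/5 ≥ 0, confirming Bessel's inequality. (The deficit equals ||v − Σ <v,e_j> e_j||^2, the squared distance from v to span{e_j}.)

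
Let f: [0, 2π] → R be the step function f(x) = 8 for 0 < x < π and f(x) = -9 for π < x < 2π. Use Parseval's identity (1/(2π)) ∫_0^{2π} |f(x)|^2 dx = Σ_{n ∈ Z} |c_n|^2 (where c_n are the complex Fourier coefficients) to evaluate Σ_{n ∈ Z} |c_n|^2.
Σ |c_n|^2 = 145/2

Parseval equates the L^2 energy of f (normalised by 1/(2π)) with the ℓ^2 sum of its Fourier coefficients: (1/(2π)) ∫_0^{2π} |f|^2 = Σ |c_n|^2.
Compute the left side: (1/(2π)) [∫_0^π 8^2 dx + ∫_π^{2π} (-9)^2 dx] = (1/(2π)) · (64π + 81π) = (64 + 81)/2 = 145/2.
So Σ_{n ∈ Z} |c_n|^2 = 145/2.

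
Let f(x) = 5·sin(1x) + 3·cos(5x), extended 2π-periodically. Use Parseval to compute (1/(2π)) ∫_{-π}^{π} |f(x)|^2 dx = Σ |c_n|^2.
Σ |c_n|^2 = 17

Expand |f|^2 and use orthogonality of {sin(nx), cos(mx)} on [-π, π]:
  ∫_{-π}^{π} sin(nx)^2 dx = π, ∫ cos(mx)^2 dx = π, and cross terms integrate to 0.
So ∫_{-π}^{π} f(x)^2 dx = 5^2 · π + 3^2 · π = (25 + 9)π.
Divide by 2π: (25 + 9)/2 = 17.
By Parseval, this equals Σ |c_n|^2.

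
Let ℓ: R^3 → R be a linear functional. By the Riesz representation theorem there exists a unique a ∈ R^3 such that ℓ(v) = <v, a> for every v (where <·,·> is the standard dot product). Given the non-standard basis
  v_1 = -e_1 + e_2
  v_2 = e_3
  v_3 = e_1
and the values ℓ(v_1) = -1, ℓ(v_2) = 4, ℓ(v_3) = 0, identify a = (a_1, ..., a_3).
a = (0, -1, 4)

Write a = (a_1, ..., a_3) in the standard basis. For each basis vector v_i, ℓ(v_i) = <v_i, a> is a linear equation in the a_j's. Collect the n equations into a matrix system V a = ℓ, where row i of V is v_i (expressed in the standard basis). Since V is invertible (lower-triangular with 1s on the diagonal, up to permutation), solve by back-substitution:
  V =
[[-1, 1, 0],
 [0, 0, 1],
 [1, 0, 0]]
  V a = (-1, 4, 0)
Solving gives a = (0, -1, 4).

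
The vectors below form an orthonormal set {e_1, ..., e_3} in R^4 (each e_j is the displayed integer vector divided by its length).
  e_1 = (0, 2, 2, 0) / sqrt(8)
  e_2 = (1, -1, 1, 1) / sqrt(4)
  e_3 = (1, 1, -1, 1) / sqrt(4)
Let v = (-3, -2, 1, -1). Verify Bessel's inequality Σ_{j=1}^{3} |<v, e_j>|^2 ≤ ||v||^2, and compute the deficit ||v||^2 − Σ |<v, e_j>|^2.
Σ |<v, e_j>|^2 = 13; ||v||^2 = 15; deficit = 2

Write each e_j = u_j / sqrt(<u_j, u_j>) where u_j is the displayed integer vector. Then <v, e_j> = <v, u_j> / sqrt(<u_j, u_j>), so |<v, e_j>|^2 = <v, u_j>^2 / <u_j, u_j>.
Coefficients: <v, e_1> = -2/sqrt(8), <v, e_2> = -1/sqrt(4), <v, e_3> = -7/sqrt(4).
Square and sum: Σ |<v, e_j>|^2 = 13.
Compute ||v||^2 = v·v = 15.
Deficit = 15 − 13 = 2 ≥ 0, confirming Bessel's inequality. (The deficit equals ||v − Σ <v,e_j> e_j||^2, the squared distance from v to span{e_j}.)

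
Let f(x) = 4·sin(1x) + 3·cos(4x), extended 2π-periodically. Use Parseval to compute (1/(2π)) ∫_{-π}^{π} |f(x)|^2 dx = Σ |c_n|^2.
Σ |c_n|^2 = 25/2

Expand |f|^2 and use orthogonality of {sin(nx), cos(mx)} on [-π, π]:
  ∫_{-π}^{π} sin(nx)^2 dx = π, ∫ cos(mx)^2 dx = π, and cross terms integrate to 0.
So ∫_{-π}^{π} f(x)^2 dx = 4^2 · π + 3^2 · π = (16 + 9)π.
Divide by 2π: (16 + 9)/2 = 25/2.
By Parseval, this equals Σ |c_n|^2.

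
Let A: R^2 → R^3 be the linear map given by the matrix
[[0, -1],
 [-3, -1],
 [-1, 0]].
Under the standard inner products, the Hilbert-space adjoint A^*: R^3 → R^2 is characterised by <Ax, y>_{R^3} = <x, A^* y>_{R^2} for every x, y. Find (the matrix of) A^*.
A^* = A^T =
[[0, -3, -1],
 [-1, -1, 0]]

For real matrices with standard dot products, the defining identity <Ax, y> = <x, A^* y> gives (Ax)^T y = x^T (A^*) y, i.e. x^T A^T y = x^T (A^*) y. Since this holds for all x, y, we must have A^* = A^T. Therefore
A^* =
[[0, -3, -1],
 [-1, -1, 0]].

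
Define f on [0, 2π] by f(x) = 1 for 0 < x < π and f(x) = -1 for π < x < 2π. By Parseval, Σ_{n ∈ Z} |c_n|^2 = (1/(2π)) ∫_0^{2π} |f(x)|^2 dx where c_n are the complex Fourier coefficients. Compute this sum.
Σ |c_n|^2 = 1

Parseval equates the L^2 energy of f (normalised by 1/(2π)) with the ℓ^2 sum of its Fourier coefficients: (1/(2π)) ∫_0^{2π} |f|^2 = Σ |c_n|^2.
Compute the left side: (1/(2π)) [∫_0^π 1^2 dx + ∫_π^{2π} (-1)^2 dx] = (1/(2π)) · (1π + 1π) = (1 + 1)/2 = 1.
So Σ_{n ∈ Z} |c_n|^2 = 1.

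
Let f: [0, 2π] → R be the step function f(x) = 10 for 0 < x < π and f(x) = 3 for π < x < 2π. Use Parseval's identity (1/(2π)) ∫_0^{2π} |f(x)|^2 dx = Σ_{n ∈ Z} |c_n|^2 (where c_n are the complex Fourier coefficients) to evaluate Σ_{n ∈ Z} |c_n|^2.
Σ |c_n|^2 = 109/2

Parseval equates the L^2 energy of f (normalised by 1/(2π)) with the ℓ^2 sum of its Fourier coefficients: (1/(2π)) ∫_0^{2π} |f|^2 = Σ |c_n|^2.
Compute the left side: (1/(2π)) [∫_0^π 10^2 dx + ∫_π^{2π} 3^2 dx] = (1/(2π)) · (100π + 9π) = (100 + 9)/2 = 109/2.
So Σ_{n ∈ Z} |c_n|^2 = 109/2.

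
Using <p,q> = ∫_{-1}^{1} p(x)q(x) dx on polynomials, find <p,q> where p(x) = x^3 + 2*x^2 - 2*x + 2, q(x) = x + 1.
<p,q> = 22/5

Expand the product: p(x)·q(x) = x^4 + 3*x^3 + 2.
∫_{-1}^{1} of each monomial x^k gives [2/(k+1) if k even, 0 if k odd]. Integrating term-by-term (or equivalently evaluating the antiderivative F(x) = x^5/5 + 3*x^4/4 + 2*x at the endpoints):
  F(1) − F(−1) = 59/20 − (-29/20) = 22/5.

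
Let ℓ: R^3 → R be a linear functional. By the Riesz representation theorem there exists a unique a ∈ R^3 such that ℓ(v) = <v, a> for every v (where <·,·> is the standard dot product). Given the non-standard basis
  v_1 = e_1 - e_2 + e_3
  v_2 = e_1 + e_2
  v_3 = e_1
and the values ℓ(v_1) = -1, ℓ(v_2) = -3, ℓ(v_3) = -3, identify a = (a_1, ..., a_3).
a = (-3, 0, 2)

Write a = (a_1, ..., a_3) in the standard basis. For each basis vector v_i, ℓ(v_i) = <v_i, a> is a linear equation in the a_j's. Collect the n equations into a matrix system V a = ℓ, where row i of V is v_i (expressed in the standard basis). Since V is invertible (lower-triangular with 1s on the diagonal, up to permutation), solve by back-substitution:
  V =
[[1, -1, 1],
 [1, 1, 0],
 [1, 0, 0]]
  V a = (-1, -3, -3)
Solving gives a = (-3, 0, 2).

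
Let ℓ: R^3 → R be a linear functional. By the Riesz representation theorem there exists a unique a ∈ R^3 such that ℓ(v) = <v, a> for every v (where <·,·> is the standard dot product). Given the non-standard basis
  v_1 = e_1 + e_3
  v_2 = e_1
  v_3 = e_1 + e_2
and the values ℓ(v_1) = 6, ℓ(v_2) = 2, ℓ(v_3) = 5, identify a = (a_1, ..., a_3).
a = (2, 3, 4)

Write a = (a_1, ..., a_3) in the standard basis. For each basis vector v_i, ℓ(v_i) = <v_i, a> is a linear equation in the a_j's. Collect the n equations into a matrix system V a = ℓ, where row i of V is v_i (expressed in the standard basis). Since V is invertible (lower-triangular with 1s on the diagonal, up to permutation), solve by back-substitution:
  V =
[[1, 0, 1],
 [1, 0, 0],
 [1, 1, 0]]
  V a = (6, 2, 5)
Solving gives a = (2, 3, 4).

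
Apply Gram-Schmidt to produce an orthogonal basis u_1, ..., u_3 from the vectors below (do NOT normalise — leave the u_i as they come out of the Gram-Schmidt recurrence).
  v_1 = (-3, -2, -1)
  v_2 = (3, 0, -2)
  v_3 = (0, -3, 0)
Orthogonal basis:
  u_1 = (-3, -2, -1)
  u_2 = (3/2, -1, -5/2)
  u_3 = (108/133, -243/133, 162/133)

Apply the Gram-Schmidt recurrence
  u_1 = v_1
  u_i = v_i − Σ_{j<i} ((v_i · u_j) / (u_j · u_j)) · u_j.

Step by step this gives:
  u_1 = (-3, -2, -1)
  u_2 = (3/2, -1, -5/2)
  u_3 = (108/133, -243/133, 162/133)

Orthogonality check:
  u_2 · u_1 = 0 (should be 0)
  u_3 · u_1 = 0 (should be 0)
  u_3 · u_2 = 0 (should be 0)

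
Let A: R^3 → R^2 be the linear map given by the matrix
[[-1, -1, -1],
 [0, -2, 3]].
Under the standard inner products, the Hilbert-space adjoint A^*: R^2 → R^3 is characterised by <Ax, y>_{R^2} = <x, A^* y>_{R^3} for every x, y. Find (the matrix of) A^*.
A^* = A^T =
[[-1, 0],
 [-1, -2],
 [-1, 3]]

For real matrices with standard dot products, the defining identity <Ax, y> = <x, A^* y> gives (Ax)^T y = x^T (A^*) y, i.e. x^T A^T y = x^T (A^*) y. Since this holds for all x, y, we must have A^* = A^T. Therefore
A^* =
[[-1, 0],
 [-1, -2],
 [-1, 3]].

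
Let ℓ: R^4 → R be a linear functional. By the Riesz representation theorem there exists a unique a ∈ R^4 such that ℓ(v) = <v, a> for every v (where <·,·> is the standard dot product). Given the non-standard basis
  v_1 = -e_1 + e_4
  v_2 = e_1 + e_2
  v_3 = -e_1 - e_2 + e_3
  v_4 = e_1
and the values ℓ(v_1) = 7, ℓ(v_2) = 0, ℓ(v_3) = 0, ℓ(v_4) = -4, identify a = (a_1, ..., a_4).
a = (-4, 4, 0, 3)

Write a = (a_1, ..., a_4) in the standard basis. For each basis vector v_i, ℓ(v_i) = <v_i, a> is a linear equation in the a_j's. Collect the n equations into a matrix system V a = ℓ, where row i of V is v_i (expressed in the standard basis). Since V is invertible (lower-triangular with 1s on the diagonal, up to permutation), solve by back-substitution:
  V =
[[-1, 0, 0, 1],
 [1, 1, 0, 0],
 [-1, -1, 1, 0],
 [1, 0, 0, 0]]
  V a = (7, 0, 0, -4)
Solving gives a = (-4, 4, 0, 3).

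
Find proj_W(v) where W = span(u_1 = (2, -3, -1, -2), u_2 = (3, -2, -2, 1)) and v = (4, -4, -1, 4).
proj_W(v) = (13/3, -13/6, -91/30, 13/5)

Set up U = [u_1 | ... | u_2] ∈ R^(4×2). The projector onto W = col(U) is P = U (U^T U)^(-1) U^T.
Compute U^T U =
  [18, 12]
  [12, 18],
and U^T v = (13, 26).
Solve U^T U · c = U^T v for the coefficients: c = (-13/30, 26/15). The projection is proj_W(v) = U c.
Check: (v - proj_W(v)) · u_1 = 0  (should be 0).
Check: (v - proj_W(v)) · u_2 = 0  (should be 0).
Result: proj_W(v) = (13/3, -13/6, -91/30, 13/5).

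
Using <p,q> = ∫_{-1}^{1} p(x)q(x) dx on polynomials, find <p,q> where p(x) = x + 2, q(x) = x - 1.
<p,q> = -10/3

Expand the product: p(x)·q(x) = x^2 + x - 2.
∫_{-1}^{1} of each monomial x^k gives [2/(k+1) if k even, 0 if k odd]. Integrating term-by-term (or equivalently evaluating the antiderivative F(x) = x^3/3 + x^2/2 - 2*x at the endpoints):
  F(1) − F(−1) = -7/6 − (13/6) = -10/3.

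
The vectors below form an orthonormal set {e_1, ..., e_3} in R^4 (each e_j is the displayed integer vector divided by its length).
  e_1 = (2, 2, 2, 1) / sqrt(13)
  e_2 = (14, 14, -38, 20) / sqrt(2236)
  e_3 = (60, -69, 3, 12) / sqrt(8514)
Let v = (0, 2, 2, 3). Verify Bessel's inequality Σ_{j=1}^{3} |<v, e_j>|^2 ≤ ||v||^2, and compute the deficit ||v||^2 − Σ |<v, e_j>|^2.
Σ |<v, e_j>|^2 = 115/11; ||v||^2 = 17; deficit = 72/11

Write each e_j = u_j / sqrt(<u_j, u_j>) where u_j is the displayed integer vector. Then <v, e_j> = <v, u_j> / sqrt(<u_j, u_j>), so |<v, e_j>|^2 = <v, u_j>^2 / <u_j, u_j>.
Coefficients: <v, e_1> = 11/sqrt(13), <v, e_2> = 12/sqrt(2236), <v, e_3> = -96/sqrt(8514).
Square and sum: Σ |<v, e_j>|^2 = 115/11.
Compute ||v||^2 = v·v = 17.
Deficit = 17 − 115/11 = 72/11 ≥ 0, confirming Bessel's inequality. (The deficit equals ||v − Σ <v,e_j> e_j||^2, the squared distance from v to span{e_j}.)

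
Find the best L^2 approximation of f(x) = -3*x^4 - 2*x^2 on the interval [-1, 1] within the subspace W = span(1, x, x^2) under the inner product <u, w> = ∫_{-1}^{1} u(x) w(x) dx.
g(x) = 9/35 - 32*x^2/7

The best approximation g ∈ W is the orthogonal projection of f onto W. Writing g = a_0 + a_1 x + a_2 x^2, the coefficients solve the normal equations G · a = b where
  G_{ij} = <φ_i, φ_j> and b_i = <f, φ_i>, with φ_0 = 1, φ_1 = x, φ_2 = x^2.
G =
  [2, 0, 2/3]
  [0, 2/3, 0]
  [2/3, 0, 2/5],
b = (-38/15, 0, -58/35).
Solving gives a_0 = 9/35, a_1 = 0, a_2 = -32/7, so
  g(x) = 9/35 - 32*x^2/7.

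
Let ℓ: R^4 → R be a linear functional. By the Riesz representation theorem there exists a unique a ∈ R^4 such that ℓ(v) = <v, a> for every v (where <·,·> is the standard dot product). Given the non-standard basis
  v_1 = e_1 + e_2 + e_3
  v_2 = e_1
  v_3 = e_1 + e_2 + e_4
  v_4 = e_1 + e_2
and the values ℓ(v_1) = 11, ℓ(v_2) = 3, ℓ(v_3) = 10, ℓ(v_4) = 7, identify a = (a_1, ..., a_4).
a = (3, 4, 4, 3)

Write a = (a_1, ..., a_4) in the standard basis. For each basis vector v_i, ℓ(v_i) = <v_i, a> is a linear equation in the a_j's. Collect the n equations into a matrix system V a = ℓ, where row i of V is v_i (expressed in the standard basis). Since V is invertible (lower-triangular with 1s on the diagonal, up to permutation), solve by back-substitution:
  V =
[[1, 1, 1, 0],
 [1, 0, 0, 0],
 [1, 1, 0, 1],
 [1, 1, 0, 0]]
  V a = (11, 3, 10, 7)
Solving gives a = (3, 4, 4, 3).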